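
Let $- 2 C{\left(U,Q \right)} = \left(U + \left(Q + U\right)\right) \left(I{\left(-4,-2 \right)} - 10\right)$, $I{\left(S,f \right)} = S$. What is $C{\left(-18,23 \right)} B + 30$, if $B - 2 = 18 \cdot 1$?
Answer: $-1790$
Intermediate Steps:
$C{\left(U,Q \right)} = 7 Q + 14 U$ ($C{\left(U,Q \right)} = - \frac{\left(U + \left(Q + U\right)\right) \left(-4 - 10\right)}{2} = - \frac{\left(Q + 2 U\right) \left(-14\right)}{2} = - \frac{- 28 U - 14 Q}{2} = 7 Q + 14 U$)
$B = 20$ ($B = 2 + 18 \cdot 1 = 2 + 18 = 20$)
$C{\left(-18,23 \right)} B + 30 = \left(7 \cdot 23 + 14 \left(-18\right)\right) 20 + 30 = \left(161 - 252\right) 20 + 30 = \left(-91\right) 20 + 30 = -1820 + 30 = -1790$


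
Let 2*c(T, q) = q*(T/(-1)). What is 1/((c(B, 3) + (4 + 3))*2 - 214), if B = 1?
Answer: -1/203 ≈ -0.0049261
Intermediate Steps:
c(T, q) = -T*q/2 (c(T, q) = (q*(T/(-1)))/2 = (q*(T*(-1)))/2 = (q*(-T))/2 = (-T*q)/2 = -T*q/2)
1/((c(B, 3) + (4 + 3))*2 - 214) = 1/((-1/2*1*3 + (4 + 3))*2 - 214) = 1/((-3/2 + 7)*2 - 214) = 1/((11/2)*2 - 214) = 1/(11 - 214) = 1/(-203) = -1/203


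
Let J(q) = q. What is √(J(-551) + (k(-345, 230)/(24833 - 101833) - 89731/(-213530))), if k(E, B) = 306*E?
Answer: 3*I*√16496589837693581/16441810 ≈ 23.435*I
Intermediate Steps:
√(J(-551) + (k(-345, 230)/(24833 - 101833) - 89731/(-213530))) = √(-551 + ((306*(-345))/(24833 - 101833) - 89731/(-213530))) = √(-551 + (-105570/(-77000) - 89731*(-1/213530))) = √(-551 + (-105570*(-1/77000) + 89731/213530)) = √(-551 + (10557/7700 + 89731/213530)) = √(-551 + 294516491/164418100) = √(-90299856609/164418100) = 3*I*√16496589837693581/16441810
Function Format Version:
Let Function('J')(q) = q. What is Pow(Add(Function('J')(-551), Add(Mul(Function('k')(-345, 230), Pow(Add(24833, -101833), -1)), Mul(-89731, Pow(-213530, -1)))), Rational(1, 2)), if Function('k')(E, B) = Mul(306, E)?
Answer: Mul(Rational(3, 16441810), I, Pow(16496589837693581, Rational(1, 2))) ≈ Mul(23.435, I)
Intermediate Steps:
Pow(Add(Function('J')(-551), Add(Mul(Function('k')(-345, 230), Pow(Add(24833, -101833), -1)), Mul(-89731, Pow(-213530, -1)))), Rational(1, 2)) = Pow(Add(-551, Add(Mul(Mul(306, -345), Pow(Add(24833, -101833), -1)), Mul(-89731, Pow(-213530, -1)))), Rational(1, 2)) = Pow(Add(-551, Add(Mul(-105570, Pow(-77000, -1)), Mul(-89731, Rational(-1, 213530)))), Rational(1, 2)) = Pow(Add(-551, Add(Mul(-105570, Rational(-1, 77000)), Rational(89731, 213530))), Rational(1, 2)) = Pow(Add(-551, Add(Rational(10557, 7700), Rational(89731, 213530))), Rational(1, 2)) = Pow(Add(-551, Rational(294516491, 164418100)), Rational(1, 2)) = Pow(Rational(-90299856609, 164418100), Rational(1, 2)) = Mul(Rational(3, 16441810), I, Pow(16496589837693581, Rational(1, 2)))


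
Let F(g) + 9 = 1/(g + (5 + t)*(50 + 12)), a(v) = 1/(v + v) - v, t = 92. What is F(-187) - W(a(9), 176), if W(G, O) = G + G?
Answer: 466169/52443 ≈ 8.8891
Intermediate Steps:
a(v) = 1/(2*v) - v
F(g) = -9 + 1/(6014 + g) (F(g) = -9 + 1/(g + (5 + 92)*(50 + 12)) = -9 + 1/(g + 97*62) = -9 + 1/(g + 6014) = -9 + 1/(6014 + g))
W(G, O) = 2*G
F(-187) - W(a(9), 176) = (-54125 - 9*(-187))/(6014 - 187) - 2*((½)/9 - 1*9) = (-54125 + 1683)/5827 - 2*((½)*(⅑) - 9) = (1/5827)*(-52442) - 2*(1/18 - 9) = -52442/5827 - 2*(-161)/18 = -52442/5827 - 1*(-161/9) = -52442/5827 + 161/9 = 466169/52443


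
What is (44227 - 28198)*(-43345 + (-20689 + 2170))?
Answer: -991618056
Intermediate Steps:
(44227 - 28198)*(-43345 + (-20689 + 2170)) = 16029*(-43345 - 18519) = 16029*(-61864) = -991618056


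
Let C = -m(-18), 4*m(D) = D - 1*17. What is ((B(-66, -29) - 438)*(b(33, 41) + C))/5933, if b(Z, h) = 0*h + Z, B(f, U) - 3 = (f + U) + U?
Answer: -93353/23732 ≈ -3.9336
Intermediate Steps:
B(f, U) = 3 + f + 2*U (B(f, U) = 3 + ((f + U) + U) = 3 + ((U + f) + U) = 3 + (f + 2*U) = 3 + f + 2*U)
m(D) = -17/4 + D/4 (m(D) = (D - 1*17)/4 = (D - 17)/4 = (-17 + D)/4 = -17/4 + D/4)
b(Z, h) = Z (b(Z, h) = 0 + Z = Z)
C = 35/4 (C = -(-17/4 + (¼)*(-18)) = -(-17/4 - 9/2) = -1*(-35/4) = 35/4 ≈ 8.7500)
((B(-66, -29) - 438)*(b(33, 41) + C))/5933 = (((3 - 66 + 2*(-29)) - 438)*(33 + 35/4))/5933 = (((3 - 66 - 58) - 438)*(167/4))*(1/5933) = ((-121 - 438)*(167/4))*(1/5933) = -559*167/4*(1/5933) = -93353/4*1/5933 = -93353/23732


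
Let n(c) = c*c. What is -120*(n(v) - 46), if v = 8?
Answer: -2160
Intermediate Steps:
n(c) = c²
-120*(n(v) - 46) = -120*(8² - 46) = -120*(64 - 46) = -120*18 = -2160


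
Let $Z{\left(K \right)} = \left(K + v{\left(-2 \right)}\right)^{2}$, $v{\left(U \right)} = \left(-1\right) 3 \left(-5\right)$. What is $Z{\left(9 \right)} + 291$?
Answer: $867$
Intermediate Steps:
$v{\left(U \right)} = 15$ ($v{\left(U \right)} = \left(-3\right) \left(-5\right) = 15$)
$Z{\left(K \right)} = \left(15 + K\right)^{2}$ ($Z{\left(K \right)} = \left(K + 15\right)^{2} = \left(15 + K\right)^{2}$)
$Z{\left(9 \right)} + 291 = \left(15 + 9\right)^{2} + 291 = 24^{2} + 291 = 576 + 291 = 867$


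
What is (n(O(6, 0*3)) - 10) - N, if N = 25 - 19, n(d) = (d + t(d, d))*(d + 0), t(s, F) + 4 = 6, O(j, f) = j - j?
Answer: -16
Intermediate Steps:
O(j, f) = 0
t(s, F) = 2 (t(s, F) = -4 + 6 = 2)
n(d) = d*(2 + d) (n(d) = (d + 2)*(d + 0) = (2 + d)*d = d*(2 + d))
N = 6
(n(O(6, 0*3)) - 10) - N = (0*(2 + 0) - 10) - 1*6 = (0*2 - 10) - 6 = (0 - 10) - 6 = -10 - 6 = -16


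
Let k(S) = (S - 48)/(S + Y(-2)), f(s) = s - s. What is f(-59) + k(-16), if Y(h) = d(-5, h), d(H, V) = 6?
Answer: 32/5 ≈ 6.4000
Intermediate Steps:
f(s) = 0
Y(h) = 6
k(S) = (-48 + S)/(6 + S) (k(S) = (S - 48)/(S + 6) = (-48 + S)/(6 + S))
f(-59) + k(-16) = 0 + (-48 - 16)/(6 - 16) = 0 - 64/(-10) = 0 - ⅒*(-64) = 0 + 32/5 = 32/5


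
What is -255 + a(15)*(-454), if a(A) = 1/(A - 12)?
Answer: -1219/3 ≈ -406.33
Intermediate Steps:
a(A) = 1/(-12 + A)
-255 + a(15)*(-454) = -255 - 454/(-12 + 15) = -255 - 454/3 = -1219/3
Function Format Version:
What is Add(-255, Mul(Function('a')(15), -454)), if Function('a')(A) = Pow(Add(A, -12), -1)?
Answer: Rational(-1219, 3) ≈ -406.33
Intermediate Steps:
Function('a')(A) = Pow(Add(-12, A), -1)
Add(-255, Mul(Function('a')(15), -454)) = Add(-255, Mul(Pow(Add(-12, 15), -1), -454)) = Add(-255, Mul(Pow(3, -1), -454)) = Add(-255, Mul(Rational(1, 3), -454)) = Add(-255, Rational(-454, 3)) = Rational(-1219, 3)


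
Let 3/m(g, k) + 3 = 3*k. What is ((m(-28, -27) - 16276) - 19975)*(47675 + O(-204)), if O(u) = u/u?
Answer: -12098130651/7 ≈ -1.7283e+9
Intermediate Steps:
O(u) = 1
m(g, k) = 3/(-3 + 3*k)
((m(-28, -27) - 16276) - 19975)*(47675 + O(-204)) = ((1/(-1 - 27) - 16276) - 19975)*(47675 + 1) = ((1/(-28) - 16276) - 19975)*47676 = ((-1/28 - 16276) - 19975)*47676 = (-455729/28 - 19975)*47676 = -1015029/28*47676 = -12098130651/7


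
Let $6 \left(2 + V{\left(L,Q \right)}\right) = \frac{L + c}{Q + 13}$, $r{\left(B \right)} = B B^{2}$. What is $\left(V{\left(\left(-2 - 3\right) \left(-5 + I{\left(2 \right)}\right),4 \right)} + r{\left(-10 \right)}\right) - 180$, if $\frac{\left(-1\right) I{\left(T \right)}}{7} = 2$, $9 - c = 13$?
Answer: $- \frac{120473}{102} \approx -1181.1$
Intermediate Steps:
$c = -4$ ($c = 9 - 13 = -4$)
$r{\left(B \right)} = B^{3}$
$I{\left(T \right)} = -14$ ($I{\left(T \right)} = \left(-7\right) 2 = -14$)
$V{\left(L,Q \right)} = -2 + \frac{-4 + L}{6 \left(13 + Q\right)}$ ($V{\left(L,Q \right)} = -2 + \frac{\left(L - 4\right) \frac{1}{Q + 13}}{6} = -2 + \frac{\left(-4 + L\right) \frac{1}{13 + Q}}{6} = -2 + \frac{\frac{1}{13 + Q} \left(-4 + L\right)}{6} = -2 + \frac{-4 + L}{6 \left(13 + Q\right)}$)
$\left(V{\left(\left(-2 - 3\right) \left(-5 + I{\left(2 \right)}\right),4 \right)} + r{\left(-10 \right)}\right) - 180 = \left(\frac{-160 + \left(-2 - 3\right) \left(-5 - 14\right) - 48}{6 \left(13 + 4\right)} + \left(-10\right)^{3}\right) - 180 = \left(\frac{-160 - -95 - 48}{6 \cdot 17} - 1000\right) - 180 = \left(\frac{1}{6} \cdot \frac{1}{17} \left(-160 + 95 - 48\right) - 1000\right) - 180 = \left(\frac{1}{6} \cdot \frac{1}{17} \left(-113\right) - 1000\right) - 180 = \left(- \frac{113}{102} - 1000\right) - 180 = - \frac{102113}{102} - 180 = - \frac{120473}{102}$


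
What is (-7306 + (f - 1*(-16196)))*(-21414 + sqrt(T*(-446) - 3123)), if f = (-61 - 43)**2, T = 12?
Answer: -421984284 + 98530*I*sqrt(339) ≈ -4.2198e+8 + 1.8141e+6*I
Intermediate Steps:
f = 10816 (f = (-104)**2 = 10816)
(-7306 + (f - 1*(-16196)))*(-21414 + sqrt(T*(-446) - 3123)) = (-7306 + (10816 - 1*(-16196)))*(-21414 + sqrt(12*(-446) - 3123)) = (-7306 + (10816 + 16196))*(-21414 + sqrt(-5352 - 3123)) = (-7306 + 27012)*(-21414 + sqrt(-8475)) = 19706*(-21414 + 5*I*sqrt(339)) = -421984284 + 98530*I*sqrt(339)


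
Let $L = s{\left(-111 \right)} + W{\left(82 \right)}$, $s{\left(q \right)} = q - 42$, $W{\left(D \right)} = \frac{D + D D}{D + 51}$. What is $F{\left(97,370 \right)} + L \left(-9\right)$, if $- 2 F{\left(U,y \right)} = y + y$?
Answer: $\frac{72677}{133} \approx 546.44$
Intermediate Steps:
$W{\left(D \right)} = \frac{D + D^{2}}{51 + D}$
$s{\left(q \right)} = -42 + q$ ($s{\left(q \right)} = q - 42 = -42 + q$)
$F{\left(U,y \right)} = - y$ ($F{\left(U,y \right)} = - \frac{y + y}{2} = - \frac{2 y}{2} = - y$)
$L = - \frac{13543}{133}$ ($L = \left(-42 - 111\right) + \frac{82 \left(1 + 82\right)}{51 + 82} = -153 + 82 \cdot \frac{1}{133} \cdot 83 = -153 + \frac{6806}{133} = - \frac{13543}{133} \approx -101.83$)
$F{\left(97,370 \right)} + L \left(-9\right) = \left(-1\right) 370 - - \frac{121887}{133} = -370 + \frac{121887}{133} = \frac{72677}{133}$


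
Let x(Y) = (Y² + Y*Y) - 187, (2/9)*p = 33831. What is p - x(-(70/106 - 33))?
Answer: 844580893/5618 ≈ 1.5033e+5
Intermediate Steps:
p = 304479/2 (p = (9/2)*33831 = 304479/2 ≈ 1.5224e+5)
x(Y) = -187 + 2*Y² (x(Y) = (Y² + Y²) - 187 = 2*Y² - 187 = -187 + 2*Y²)
p - x(-(70/106 - 33)) = 304479/2 - (-187 + 2*(-(70/106 - 33))²) = 304479/2 - (-187 + 2*(-(70*(1/106) - 33))²) = 304479/2 - (-187 + 2*(-(35/53 - 33))²) = 304479/2 - (-187 + 2*(-1*(-1714/53))²) = 304479/2 - (-187 + 2*(1714/53)²) = 304479/2 - (-187 + 2*(2937796/2809)) = 304479/2 - (-187 + 5875592/2809) = 304479/2 - 1*5350309/2809 = 304479/2 - 5350309/2809 = 844580893/5618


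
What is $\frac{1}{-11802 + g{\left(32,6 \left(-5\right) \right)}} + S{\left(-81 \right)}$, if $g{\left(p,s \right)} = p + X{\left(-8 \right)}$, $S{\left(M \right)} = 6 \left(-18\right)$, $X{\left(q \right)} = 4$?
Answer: $- \frac{1270729}{11766} \approx -108.0$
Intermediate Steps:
$S{\left(M \right)} = -108$
$g{\left(p,s \right)} = 4 + p$ ($g{\left(p,s \right)} = p + 4 = 4 + p$)
$\frac{1}{-11802 + g{\left(32,6 \left(-5\right) \right)}} + S{\left(-81 \right)} = \frac{1}{-11802 + \left(4 + 32\right)} - 108 = \frac{1}{-11802 + 36} - 108 = \frac{1}{-11766} - 108 = - \frac{1}{11766} - 108 = - \frac{1270729}{11766}$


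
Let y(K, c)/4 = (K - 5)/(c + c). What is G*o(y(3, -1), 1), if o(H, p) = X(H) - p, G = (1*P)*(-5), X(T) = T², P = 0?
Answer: 0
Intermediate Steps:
y(K, c) = 2*(-5 + K)/c (y(K, c) = 4*((K - 5)/(c + c)) = 4*((-5 + K)/((2*c))) = 4*((-5 + K)*(1/(2*c))) = 4*((-5 + K)/(2*c)) = 2*(-5 + K)/c)
G = 0 (G = (1*0)*(-5) = 0*(-5) = 0)
o(H, p) = H² - p
G*o(y(3, -1), 1) = 0*((2*(-5 + 3)/(-1))² - 1*1) = 0*((2*(-1)*(-2))² - 1) = 0*(4² - 1) = 0*(16 - 1) = 0*15 = 0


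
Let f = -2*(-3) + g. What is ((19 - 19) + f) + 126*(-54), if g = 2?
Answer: -6796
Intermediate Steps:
f = 8 (f = -2*(-3) + 2 = 6 + 2 = 8)
((19 - 19) + f) + 126*(-54) = ((19 - 19) + 8) + 126*(-54) = (0 + 8) - 6804 = 8 - 6804 = -6796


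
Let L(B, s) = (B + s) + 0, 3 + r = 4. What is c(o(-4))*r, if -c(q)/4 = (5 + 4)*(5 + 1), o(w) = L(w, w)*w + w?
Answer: -216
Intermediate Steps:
r = 1 (r = -3 + 4 = 1)
L(B, s) = B + s
o(w) = w + 2*w² (o(w) = (w + w)*w + w = (2*w)*w + w = 2*w² + w = w + 2*w²)
c(q) = -216 (c(q) = -4*(5 + 4)*(5 + 1) = -36*6 = -4*54 = -216)
c(o(-4))*r = -216*1 = -216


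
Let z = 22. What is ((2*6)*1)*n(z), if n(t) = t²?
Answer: 5808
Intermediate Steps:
((2*6)*1)*n(z) = ((2*6)*1)*22² = (12*1)*484 = 12*484 = 5808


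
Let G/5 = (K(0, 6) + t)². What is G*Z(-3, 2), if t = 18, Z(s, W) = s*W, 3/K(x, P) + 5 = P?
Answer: -13230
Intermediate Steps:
K(x, P) = 3/(-5 + P)
Z(s, W) = W*s
G = 2205 (G = 5*(3/(-5 + 6) + 18)² = 5*(3/1 + 18)² = 5*(3*1 + 18)² = 5*(3 + 18)² = 5*21² = 5*441 = 2205)
G*Z(-3, 2) = 2205*(2*(-3)) = 2205*(-6) = -13230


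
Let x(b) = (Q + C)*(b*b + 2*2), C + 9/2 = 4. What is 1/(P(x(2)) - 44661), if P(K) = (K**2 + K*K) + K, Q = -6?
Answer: -1/39305 ≈ -2.5442e-5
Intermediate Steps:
C = -1/2 (C = -9/2 + 4 = -1/2 ≈ -0.50000)
x(b) = -26 - 13*b**2/2 (x(b) = (-6 - 1/2)*(b*b + 2*2) = -13*(b**2 + 4)/2 = -13*(4 + b**2)/2 = -26 - 13*b**2/2)
P(K) = K + 2*K**2 (P(K) = (K**2 + K**2) + K = 2*K**2 + K = K + 2*K**2)
1/(P(x(2)) - 44661) = 1/((-26 - 13/2*2**2)*(1 + 2*(-26 - 13/2*2**2)) - 44661) = 1/((-26 - 13/2*4)*(1 + 2*(-26 - 13/2*4)) - 44661) = 1/((-26 - 26)*(1 + 2*(-26 - 26)) - 44661) = 1/(-52*(1 + 2*(-52)) - 44661) = 1/(-52*(1 - 104) - 44661) = 1/(-52*(-103) - 44661) = 1/(5356 - 44661) = 1/(-39305) = -1/39305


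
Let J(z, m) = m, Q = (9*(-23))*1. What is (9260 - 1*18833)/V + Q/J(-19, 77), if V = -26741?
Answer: -436206/187187 ≈ -2.3303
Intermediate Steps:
Q = -207 (Q = -207*1 = -207)
(9260 - 1*18833)/V + Q/J(-19, 77) = (9260 - 1*18833)/(-26741) - 207/77 = (9260 - 18833)*(-1/26741) - 207*1/77 = -9573*(-1/26741) - 207/77 = 9573/26741 - 207/77 = -436206/187187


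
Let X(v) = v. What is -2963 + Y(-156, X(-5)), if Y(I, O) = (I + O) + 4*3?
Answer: -3112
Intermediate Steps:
Y(I, O) = 12 + I + O (Y(I, O) = (I + O) + 12 = 12 + I + O)
-2963 + Y(-156, X(-5)) = -2963 + (12 - 156 - 5) = -2963 - 149 = -3112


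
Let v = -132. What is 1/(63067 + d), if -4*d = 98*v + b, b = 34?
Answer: 2/132585 ≈ 1.5085e-5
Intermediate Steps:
d = 6451/2 (d = -(98*(-132) + 34)/4 = -(-12936 + 34)/4 = -¼*(-12902) = 6451/2 ≈ 3225.5)
1/(63067 + d) = 1/(63067 + 6451/2) = 1/(132585/2) = 2/132585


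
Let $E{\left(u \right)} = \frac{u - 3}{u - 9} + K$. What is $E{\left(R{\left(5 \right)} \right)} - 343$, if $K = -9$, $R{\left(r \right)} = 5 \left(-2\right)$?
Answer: $- \frac{6675}{19} \approx -351.32$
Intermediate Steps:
$R{\left(r \right)} = -10$
$E{\left(u \right)} = -9 + \frac{-3 + u}{-9 + u}$ ($E{\left(u \right)} = \frac{u - 3}{u - 9} - 9 = \frac{-3 + u}{-9 + u} - 9 = -9 + \frac{-3 + u}{-9 + u}$)
$E{\left(R{\left(5 \right)} \right)} - 343 = \frac{2 \left(39 - -40\right)}{-9 - 10} - 343 = \frac{2 \left(39 + 40\right)}{-19} - 343 = 2 \left(- \frac{1}{19}\right) 79 - 343 = - \frac{158}{19} - 343 = - \frac{6675}{19}$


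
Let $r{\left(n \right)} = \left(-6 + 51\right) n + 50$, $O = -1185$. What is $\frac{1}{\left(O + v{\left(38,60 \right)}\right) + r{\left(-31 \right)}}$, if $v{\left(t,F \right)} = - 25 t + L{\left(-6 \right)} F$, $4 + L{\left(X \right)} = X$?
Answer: $- \frac{1}{4080} \approx -0.0002451$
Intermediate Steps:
$L{\left(X \right)} = -4 + X$
$v{\left(t,F \right)} = - 25 t - 10 F$ ($v{\left(t,F \right)} = - 25 t + \left(-4 - 6\right) F = - 25 t - 10 F$)
$r{\left(n \right)} = 50 + 45 n$ ($r{\left(n \right)} = 45 n + 50 = 50 + 45 n$)
$\frac{1}{\left(O + v{\left(38,60 \right)}\right) + r{\left(-31 \right)}} = \frac{1}{\left(-1185 - 1550\right) + \left(50 + 45 \left(-31\right)\right)} = \frac{1}{\left(-1185 - 1550\right) + \left(50 - 1395\right)} = \frac{1}{\left(-1185 - 1550\right) - 1345} = \frac{1}{-2735 - 1345} = \frac{1}{-4080} = - \frac{1}{4080}$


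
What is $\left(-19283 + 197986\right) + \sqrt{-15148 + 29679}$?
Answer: $178703 + \sqrt{14531} \approx 1.7882 \cdot 10^{5}$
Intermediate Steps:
$\left(-19283 + 197986\right) + \sqrt{-15148 + 29679} = 178703 + \sqrt{14531}$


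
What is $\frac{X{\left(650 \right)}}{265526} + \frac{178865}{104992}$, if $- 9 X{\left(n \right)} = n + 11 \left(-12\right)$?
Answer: $\frac{213692693027}{125451476064} \approx 1.7034$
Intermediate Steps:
$X{\left(n \right)} = \frac{44}{3} - \frac{n}{9}$ ($X{\left(n \right)} = - \frac{n + 11 \left(-12\right)}{9} = - \frac{n - 132}{9} = - \frac{-132 + n}{9} = \frac{44}{3} - \frac{n}{9}$)
$\frac{X{\left(650 \right)}}{265526} + \frac{178865}{104992} = \frac{\frac{44}{3} - \frac{650}{9}}{265526} + \frac{178865}{104992} = \left(\frac{44}{3} - \frac{650}{9}\right) \frac{1}{265526} + 178865 \cdot \frac{1}{104992} = \left(- \frac{518}{9}\right) \frac{1}{265526} + \frac{178865}{104992} = - \frac{259}{1194867} + \frac{178865}{104992} = \frac{213692693027}{125451476064}$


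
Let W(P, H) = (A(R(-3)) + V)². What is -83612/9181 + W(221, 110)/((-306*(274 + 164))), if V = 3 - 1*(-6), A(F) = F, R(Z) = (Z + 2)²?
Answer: -2801816809/307627767 ≈ -9.1078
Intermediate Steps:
R(Z) = (2 + Z)²
V = 9 (V = 3 + 6 = 9)
W(P, H) = 100 (W(P, H) = ((2 - 3)² + 9)² = ((-1)² + 9)² = (1 + 9)² = 10² = 100)
-83612/9181 + W(221, 110)/((-306*(274 + 164))) = -83612/9181 + 100/((-306*(274 + 164))) = -83612*1/9181 + 100/((-306*438)) = -83612/9181 + 100/(-134028) = -83612/9181 + 100*(-1/134028) = -83612/9181 - 25/33507 = -2801816809/307627767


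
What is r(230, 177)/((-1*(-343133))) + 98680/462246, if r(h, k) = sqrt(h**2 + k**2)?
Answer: 49340/231123 + sqrt(84229)/343133 ≈ 0.21433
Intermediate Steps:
r(230, 177)/((-1*(-343133))) + 98680/462246 = sqrt(230**2 + 177**2)/((-1*(-343133))) + 98680/462246 = sqrt(52900 + 31329)/343133 + 98680*(1/462246) = sqrt(84229)*(1/343133) + 49340/231123 = sqrt(84229)/343133 + 49340/231123 = 49340/231123 + sqrt(84229)/343133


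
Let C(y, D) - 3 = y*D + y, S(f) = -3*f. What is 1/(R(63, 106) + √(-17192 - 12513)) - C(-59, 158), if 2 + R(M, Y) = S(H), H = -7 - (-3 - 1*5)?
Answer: 55761587/5946 - I*√29705/29730 ≈ 9378.0 - 0.0057972*I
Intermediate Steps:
H = 1 (H = -7 - (-3 - 5) = -7 - 1*(-8) = -7 + 8 = 1)
C(y, D) = 3 + y + D*y (C(y, D) = 3 + (y*D + y) = 3 + (D*y + y) = 3 + (y + D*y) = 3 + y + D*y)
R(M, Y) = -5 (R(M, Y) = -2 - 3*1 = -2 - 3 = -5)
1/(R(63, 106) + √(-17192 - 12513)) - C(-59, 158) = 1/(-5 + √(-17192 - 12513)) - (3 - 59 + 158*(-59)) = 1/(-5 + √(-29705)) - (3 - 59 - 9322) = 1/(-5 + I*√29705) - 1*(-9378) = 1/(-5 + I*√29705) + 9378 = 9378 + 1/(-5 + I*√29705)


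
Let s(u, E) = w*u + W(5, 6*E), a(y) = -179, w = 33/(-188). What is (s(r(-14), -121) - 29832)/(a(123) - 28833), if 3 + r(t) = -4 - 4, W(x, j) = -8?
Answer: 5609557/5454256 ≈ 1.0285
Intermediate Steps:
w = -33/188 (w = 33*(-1/188) = -33/188 ≈ -0.17553)
r(t) = -11 (r(t) = -3 + (-4 - 4) = -3 - 8 = -11)
s(u, E) = -8 - 33*u/188 (s(u, E) = -33*u/188 - 8 = -8 - 33*u/188)
(s(r(-14), -121) - 29832)/(a(123) - 28833) = ((-8 - 33/188*(-11)) - 29832)/(-179 - 28833) = ((-8 + 363/188) - 29832)/(-29012) = (-1141/188 - 29832)*(-1/29012) = -5609557/188*(-1/29012) = 5609557/5454256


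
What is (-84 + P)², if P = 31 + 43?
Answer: 100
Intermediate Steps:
P = 74
(-84 + P)² = (-84 + 74)² = (-10)² = 100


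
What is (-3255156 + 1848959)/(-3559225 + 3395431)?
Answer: 1406197/163794 ≈ 8.5852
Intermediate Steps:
(-3255156 + 1848959)/(-3559225 + 3395431) = -1406197/(-163794) = -1406197*(-1/163794) = 1406197/163794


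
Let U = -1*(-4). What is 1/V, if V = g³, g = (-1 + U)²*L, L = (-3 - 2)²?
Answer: 1/11390625 ≈ 8.7791e-8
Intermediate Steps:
U = 4
L = 25 (L = (-5)² = 25)
g = 225 (g = (-1 + 4)²*25 = 3²*25 = 9*25 = 225)
V = 11390625 (V = 225³ = 11390625)
1/V = 1/11390625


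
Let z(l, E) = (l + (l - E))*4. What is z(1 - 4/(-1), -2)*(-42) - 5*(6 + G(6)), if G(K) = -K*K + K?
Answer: -1896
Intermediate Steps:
z(l, E) = -4*E + 8*l (z(l, E) = (-E + 2*l)*4 = -4*E + 8*l)
G(K) = K - K² (G(K) = -K² + K = K - K²)
z(1 - 4/(-1), -2)*(-42) - 5*(6 + G(6)) = (-4*(-2) + 8*(1 - 4/(-1)))*(-42) - 5*(6 + 6*(1 - 1*6)) = (8 + 8*(1 - 4*(-1)))*(-42) - 5*(6 + 6*(1 - 6)) = (8 + 8*(1 - 1*(-4)))*(-42) - 5*(6 + 6*(-5)) = (8 + 8*(1 + 4))*(-42) - 5*(6 - 30) = (8 + 8*5)*(-42) - 5*(-24) = (8 + 40)*(-42) + 120 = 48*(-42) + 120 = -2016 + 120 = -1896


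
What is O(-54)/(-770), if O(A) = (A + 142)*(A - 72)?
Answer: 72/5 ≈ 14.400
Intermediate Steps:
O(A) = (-72 + A)*(142 + A) (O(A) = (142 + A)*(-72 + A) = (-72 + A)*(142 + A))
O(-54)/(-770) = (-10224 + (-54)² + 70*(-54))/(-770) = (-10224 + 2916 - 3780)*(-1/770) = -11088*(-1/770) = 72/5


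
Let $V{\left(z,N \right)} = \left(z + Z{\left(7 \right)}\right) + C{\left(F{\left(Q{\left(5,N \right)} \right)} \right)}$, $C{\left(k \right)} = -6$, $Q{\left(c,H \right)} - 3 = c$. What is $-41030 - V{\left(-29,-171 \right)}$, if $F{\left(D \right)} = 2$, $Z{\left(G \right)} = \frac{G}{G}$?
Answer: $-40996$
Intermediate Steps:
$Q{\left(c,H \right)} = 3 + c$
$Z{\left(G \right)} = 1$
$V{\left(z,N \right)} = -5 + z$ ($V{\left(z,N \right)} = \left(z + 1\right) - 6 = \left(1 + z\right) - 6 = -5 + z$)
$-41030 - V{\left(-29,-171 \right)} = -41030 - \left(-5 - 29\right) = -41030 - -34 = -41030 + 34 = -40996$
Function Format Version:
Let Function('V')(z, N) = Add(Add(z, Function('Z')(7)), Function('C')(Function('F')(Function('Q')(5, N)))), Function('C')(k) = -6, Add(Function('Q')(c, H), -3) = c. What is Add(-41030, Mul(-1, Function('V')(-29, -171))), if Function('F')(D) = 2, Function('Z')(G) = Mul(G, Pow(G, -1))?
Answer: -40996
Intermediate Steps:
Function('Q')(c, H) = Add(3, c)
Function('Z')(G) = 1
Function('V')(z, N) = Add(-5, z) (Function('V')(z, N) = Add(Add(z, 1), -6) = Add(Add(1, z), -6) = Add(-5, z))
Add(-41030, Mul(-1, Function('V')(-29, -171))) = Add(-41030, Mul(-1, Add(-5, -29))) = Add(-41030, Mul(-1, -34)) = Add(-41030, 34) = -40996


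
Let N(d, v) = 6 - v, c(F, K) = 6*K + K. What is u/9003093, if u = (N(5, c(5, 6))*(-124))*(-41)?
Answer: -61008/3001031 ≈ -0.020329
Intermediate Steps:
c(F, K) = 7*K
u = -183024 (u = ((6 - 7*6)*(-124))*(-41) = ((6 - 1*42)*(-124))*(-41) = ((6 - 42)*(-124))*(-41) = -36*(-124)*(-41) = 4464*(-41) = -183024)
u/9003093 = -183024/9003093 = -183024*1/9003093 = -61008/3001031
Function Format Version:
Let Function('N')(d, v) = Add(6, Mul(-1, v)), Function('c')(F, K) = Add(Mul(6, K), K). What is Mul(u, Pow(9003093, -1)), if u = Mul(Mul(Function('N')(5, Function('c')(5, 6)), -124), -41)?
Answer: Rational(-61008, 3001031) ≈ -0.020329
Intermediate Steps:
Function('c')(F, K) = Mul(7, K)
u = -183024 (u = Mul(Mul(Add(6, Mul(-1, Mul(7, 6))), -124), -41) = Mul(Mul(Add(6, Mul(-1, 42)), -124), -41) = Mul(Mul(Add(6, -42), -124), -41) = Mul(Mul(-36, -124), -41) = Mul(4464, -41) = -183024)
Mul(u, Pow(9003093, -1)) = Mul(-183024, Pow(9003093, -1)) = Mul(-183024, Rational(1, 9003093)) = Rational(-61008, 3001031)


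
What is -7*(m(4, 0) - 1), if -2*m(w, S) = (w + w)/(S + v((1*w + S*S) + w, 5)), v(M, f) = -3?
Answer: -7/3 ≈ -2.3333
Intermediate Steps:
m(w, S) = -w/(-3 + S) (m(w, S) = -(w + w)/(2*(S - 3)) = -2*w/(2*(-3 + S)) = -w/(-3 + S))
-7*(m(4, 0) - 1) = -7*(-1*4/(-3 + 0) - 1) = -7*(-1*4/(-3) - 1) = -7*(-1*4*(-⅓) - 1) = -7*(4/3 - 1) = -7*⅓ = -7/3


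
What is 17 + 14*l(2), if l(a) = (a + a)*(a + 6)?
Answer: 465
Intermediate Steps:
l(a) = 2*a*(6 + a) (l(a) = (2*a)*(6 + a) = 2*a*(6 + a))
17 + 14*l(2) = 17 + 14*(2*2*(6 + 2)) = 17 + 14*(2*2*8) = 17 + 14*32 = 17 + 448 = 465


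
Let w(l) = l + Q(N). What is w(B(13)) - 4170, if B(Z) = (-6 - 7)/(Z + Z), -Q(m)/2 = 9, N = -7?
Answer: -8377/2 ≈ -4188.5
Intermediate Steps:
Q(m) = -18 (Q(m) = -2*9 = -18)
B(Z) = -13/(2*Z) (B(Z) = -13*1/(2*Z) = -13/(2*Z))
w(l) = -18 + l (w(l) = l - 18 = -18 + l)
w(B(13)) - 4170 = (-18 - 13/2/13) - 4170 = (-18 - 13/2*1/13) - 4170 = (-18 - 1/2) - 4170 = -37/2 - 4170 = -8377/2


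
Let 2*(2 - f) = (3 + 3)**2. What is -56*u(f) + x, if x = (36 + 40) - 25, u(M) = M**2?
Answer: -14285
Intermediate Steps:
f = -16 (f = 2 - (3 + 3)**2/2 = 2 - 1/2*6**2 = 2 - 1/2*36 = 2 - 18 = -16)
x = 51 (x = 76 - 25 = 51)
-56*u(f) + x = -56*(-16)**2 + 51 = -56*256 + 51 = -14336 + 51 = -14285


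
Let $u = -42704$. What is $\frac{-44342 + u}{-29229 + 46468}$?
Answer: $- \frac{87046}{17239} \approx -5.0494$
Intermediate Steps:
$\frac{-44342 + u}{-29229 + 46468} = \frac{-44342 - 42704}{-29229 + 46468} = - \frac{87046}{17239}$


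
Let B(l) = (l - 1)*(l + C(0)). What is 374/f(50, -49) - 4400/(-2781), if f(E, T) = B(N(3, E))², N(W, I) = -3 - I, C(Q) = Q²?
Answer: 667437661/421838766 ≈ 1.5822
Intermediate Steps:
B(l) = l*(-1 + l) (B(l) = (l - 1)*(l + 0²) = (-1 + l)*(l + 0) = (-1 + l)*l = l*(-1 + l))
f(E, T) = (-4 - E)²*(-3 - E)² (f(E, T) = ((-3 - E)*(-1 + (-3 - E)))² = ((-3 - E)*(-4 - E))² = ((-4 - E)*(-3 - E))² = (-4 - E)²*(-3 - E)²)
374/f(50, -49) - 4400/(-2781) = 374/((3 + 50 + (3 + 50)²)²) - 4400/(-2781) = 374/((3 + 50 + 53²)²) - 4400*(-1/2781) = 374/((3 + 50 + 2809)²) + 4400/2781 = 374/(2862²) + 4400/2781 = 374/8191044 + 4400/2781 = 374*(1/8191044) + 4400/2781 = 187/4095522 + 4400/2781 = 667437661/421838766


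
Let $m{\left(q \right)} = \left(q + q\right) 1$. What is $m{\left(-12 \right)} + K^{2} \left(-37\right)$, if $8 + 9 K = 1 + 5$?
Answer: $- \frac{2092}{81} \approx -25.827$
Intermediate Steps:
$m{\left(q \right)} = 2 q$ ($m{\left(q \right)} = 2 q 1 = 2 q$)
$K = - \frac{2}{9}$ ($K = - \frac{8}{9} + \frac{1 + 5}{9} = - \frac{8}{9} + \frac{1}{9} \cdot 6 = - \frac{8}{9} + \frac{2}{3} = - \frac{2}{9} \approx -0.22222$)
$m{\left(-12 \right)} + K^{2} \left(-37\right) = 2 \left(-12\right) + \left(- \frac{2}{9}\right)^{2} \left(-37\right) = -24 + \frac{4}{81} \left(-37\right) = -24 - \frac{148}{81} = - \frac{2092}{81}$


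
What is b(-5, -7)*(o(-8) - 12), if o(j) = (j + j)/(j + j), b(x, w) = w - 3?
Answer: 110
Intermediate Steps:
b(x, w) = -3 + w
o(j) = 1 (o(j) = (2*j)/((2*j)) = (2*j)*(1/(2*j)) = 1)
b(-5, -7)*(o(-8) - 12) = (-3 - 7)*(1 - 12) = -10*(-11) = 110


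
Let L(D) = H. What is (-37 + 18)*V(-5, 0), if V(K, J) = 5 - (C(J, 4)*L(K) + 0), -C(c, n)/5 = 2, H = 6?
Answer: -1235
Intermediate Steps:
C(c, n) = -10 (C(c, n) = -5*2 = -10)
L(D) = 6
V(K, J) = 65 (V(K, J) = 5 - (-10*6 + 0) = 5 - (-60 + 0) = 5 - 1*(-60) = 5 + 60 = 65)
(-37 + 18)*V(-5, 0) = (-37 + 18)*65 = -19*65 = -1235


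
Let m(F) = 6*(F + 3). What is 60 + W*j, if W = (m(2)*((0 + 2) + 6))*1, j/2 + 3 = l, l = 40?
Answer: 17820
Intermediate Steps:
j = 74 (j = -6 + 2*40 = -6 + 80 = 74)
m(F) = 18 + 6*F (m(F) = 6*(3 + F) = 18 + 6*F)
W = 240 (W = ((18 + 6*2)*((0 + 2) + 6))*1 = ((18 + 12)*(2 + 6))*1 = (30*8)*1 = 240*1 = 240)
60 + W*j = 60 + 240*74 = 60 + 17760 = 17820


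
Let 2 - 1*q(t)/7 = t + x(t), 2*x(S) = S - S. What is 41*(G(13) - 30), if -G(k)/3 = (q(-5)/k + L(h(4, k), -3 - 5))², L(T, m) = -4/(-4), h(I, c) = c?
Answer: -680682/169 ≈ -4027.7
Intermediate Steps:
L(T, m) = 1 (L(T, m) = -4*(-¼) = 1)
x(S) = 0 (x(S) = (S - S)/2 = (½)*0 = 0)
q(t) = 14 - 7*t (q(t) = 14 - 7*(t + 0) = 14 - 7*t)
G(k) = -3*(1 + 49/k)² (G(k) = -3*((14 - 7*(-5))/k + 1)² = -3*((14 + 35)/k + 1)² = -3*(49/k + 1)² = -3*(1 + 49/k)²)
41*(G(13) - 30) = 41*(-3*(49 + 13)²/13² - 30) = 41*(-3*1/169*62² - 30) = 41*(-3*1/169*3844 - 30) = 41*(-11532/169 - 30) = 41*(-16602/169) = -680682/169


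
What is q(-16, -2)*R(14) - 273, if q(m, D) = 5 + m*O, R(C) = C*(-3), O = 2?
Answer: 861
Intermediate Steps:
R(C) = -3*C
q(m, D) = 5 + 2*m (q(m, D) = 5 + m*2 = 5 + 2*m)
q(-16, -2)*R(14) - 273 = (5 + 2*(-16))*(-3*14) - 273 = (5 - 32)*(-42) - 273 = -27*(-42) - 273 = 1134 - 273 = 861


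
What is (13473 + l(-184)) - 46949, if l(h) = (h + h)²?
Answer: 101948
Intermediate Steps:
l(h) = 4*h² (l(h) = (2*h)² = 4*h²)
(13473 + l(-184)) - 46949 = (13473 + 4*(-184)²) - 46949 = (13473 + 4*33856) - 46949 = (13473 + 135424) - 46949 = 148897 - 46949 = 101948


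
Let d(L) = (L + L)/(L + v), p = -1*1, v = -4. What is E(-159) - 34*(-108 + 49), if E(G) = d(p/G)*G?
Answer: 1274128/635 ≈ 2006.5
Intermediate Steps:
p = -1
d(L) = 2*L/(-4 + L) (d(L) = (L + L)/(L - 4) = (2*L)/(-4 + L) = 2*L/(-4 + L))
E(G) = -2/(-4 - 1/G) (E(G) = (2*(-1/G)/(-4 - 1/G))*G = (-2/(G*(-4 - 1/G)))*G = -2/(-4 - 1/G))
E(-159) - 34*(-108 + 49) = 2*(-159)/(1 + 4*(-159)) - 34*(-108 + 49) = 2*(-159)/(1 - 636) - 34*(-59) = 2*(-159)/(-635) + 2006 = 2*(-159)*(-1/635) + 2006 = 318/635 + 2006 = 1274128/635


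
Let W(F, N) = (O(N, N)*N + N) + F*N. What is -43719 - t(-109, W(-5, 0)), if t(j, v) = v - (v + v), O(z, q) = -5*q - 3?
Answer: -43719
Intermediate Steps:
O(z, q) = -3 - 5*q
W(F, N) = N + F*N + N*(-3 - 5*N) (W(F, N) = ((-3 - 5*N)*N + N) + F*N = (N*(-3 - 5*N) + N) + F*N = (N + N*(-3 - 5*N)) + F*N = N + F*N + N*(-3 - 5*N))
t(j, v) = -v (t(j, v) = v - 2*v = -v)
-43719 - t(-109, W(-5, 0)) = -43719 - (-1)*0*(-2 - 5 - 5*0) = -43719 - (-1)*0*(-2 - 5 + 0) = -43719 - (-1)*0*(-7) = -43719 - (-1)*0 = -43719 - 1*0 = -43719 + 0 = -43719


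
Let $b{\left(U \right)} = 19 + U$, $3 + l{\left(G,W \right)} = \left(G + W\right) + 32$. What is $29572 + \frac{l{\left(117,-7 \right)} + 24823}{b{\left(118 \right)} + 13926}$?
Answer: $\frac{59413714}{2009} \approx 29574.0$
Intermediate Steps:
$l{\left(G,W \right)} = 29 + G + W$ ($l{\left(G,W \right)} = -3 + \left(\left(G + W\right) + 32\right) = -3 + \left(32 + G + W\right) = 29 + G + W$)
$29572 + \frac{l{\left(117,-7 \right)} + 24823}{b{\left(118 \right)} + 13926} = 29572 + \frac{\left(29 + 117 - 7\right) + 24823}{\left(19 + 118\right) + 13926} = 29572 + \frac{139 + 24823}{137 + 13926} = 29572 + \frac{24962}{14063} = 29572 + 24962 \cdot \frac{1}{14063} = 29572 + \frac{3566}{2009} = \frac{59413714}{2009}$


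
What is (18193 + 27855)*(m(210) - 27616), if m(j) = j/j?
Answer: -1271615520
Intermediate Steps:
m(j) = 1
(18193 + 27855)*(m(210) - 27616) = (18193 + 27855)*(1 - 27616) = 46048*(-27615) = -1271615520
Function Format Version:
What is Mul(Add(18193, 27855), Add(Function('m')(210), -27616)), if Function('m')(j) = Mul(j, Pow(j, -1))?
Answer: -1271615520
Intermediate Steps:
Function('m')(j) = 1
Mul(Add(18193, 27855), Add(Function('m')(210), -27616)) = Mul(Add(18193, 27855), Add(1, -27616)) = Mul(46048, -27615) = -1271615520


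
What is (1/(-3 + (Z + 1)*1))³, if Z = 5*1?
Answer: 1/27 ≈ 0.037037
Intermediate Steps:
Z = 5
(1/(-3 + (Z + 1)*1))³ = (1/(-3 + (5 + 1)*1))³ = (1/(-3 + 6*1))³ = (1/(-3 + 6))³ = (1/3)³ = (⅓)³ = 1/27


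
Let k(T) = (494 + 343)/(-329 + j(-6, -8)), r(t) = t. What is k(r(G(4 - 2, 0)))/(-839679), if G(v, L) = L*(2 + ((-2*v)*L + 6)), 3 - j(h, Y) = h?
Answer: 279/89565760 ≈ 3.1150e-6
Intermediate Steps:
j(h, Y) = 3 - h
G(v, L) = L*(8 - 2*L*v) (G(v, L) = L*(2 + (-2*L*v + 6)) = L*(2 + (6 - 2*L*v)) = L*(8 - 2*L*v))
k(T) = -837/320 (k(T) = (494 + 343)/(-329 + (3 - 1*(-6))) = 837/(-329 + (3 + 6)) = 837/(-329 + 9) = 837/(-320) = 837*(-1/320) = -837/320)
k(r(G(4 - 2, 0)))/(-839679) = -837/320/(-839679) = -837/320*(-1/839679) = 279/89565760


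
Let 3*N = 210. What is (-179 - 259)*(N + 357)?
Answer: -187026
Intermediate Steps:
N = 70 (N = (⅓)*210 = 70)
(-179 - 259)*(N + 357) = (-179 - 259)*(70 + 357) = -438*427 = -187026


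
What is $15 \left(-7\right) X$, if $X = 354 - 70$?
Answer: $-29820$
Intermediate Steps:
$X = 284$ ($X = 354 - 70 = 284$)
$15 \left(-7\right) X = 15 \left(-7\right) 284 = \left(-105\right) 284 = -29820$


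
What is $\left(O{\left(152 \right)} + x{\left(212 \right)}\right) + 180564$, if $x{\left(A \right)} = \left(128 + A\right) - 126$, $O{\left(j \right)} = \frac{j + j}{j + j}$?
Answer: $180779$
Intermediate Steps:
$O{\left(j \right)} = 1$ ($O{\left(j \right)} = \frac{2 j}{2 j} = 2 j \frac{1}{2 j} = 1$)
$x{\left(A \right)} = 2 + A$
$\left(O{\left(152 \right)} + x{\left(212 \right)}\right) + 180564 = \left(1 + \left(2 + 212\right)\right) + 180564 = \left(1 + 214\right) + 180564 = 215 + 180564 = 180779$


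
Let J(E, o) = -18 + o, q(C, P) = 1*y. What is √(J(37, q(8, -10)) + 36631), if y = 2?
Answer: √36615 ≈ 191.35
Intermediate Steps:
q(C, P) = 2 (q(C, P) = 1*2 = 2)
√(J(37, q(8, -10)) + 36631) = √((-18 + 2) + 36631) = √(-16 + 36631) = √36615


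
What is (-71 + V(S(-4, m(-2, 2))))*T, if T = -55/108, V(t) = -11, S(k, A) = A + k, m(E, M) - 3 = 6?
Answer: 2255/54 ≈ 41.759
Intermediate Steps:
m(E, M) = 9 (m(E, M) = 3 + 6 = 9)
T = -55/108 (T = -55*1/108 = -55/108 ≈ -0.50926)
(-71 + V(S(-4, m(-2, 2))))*T = (-71 - 11)*(-55/108) = -82*(-55/108) = 2255/54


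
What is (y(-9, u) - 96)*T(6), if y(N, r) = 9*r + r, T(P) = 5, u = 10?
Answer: 20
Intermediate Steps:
y(N, r) = 10*r
(y(-9, u) - 96)*T(6) = (10*10 - 96)*5 = (100 - 96)*5 = 4*5 = 20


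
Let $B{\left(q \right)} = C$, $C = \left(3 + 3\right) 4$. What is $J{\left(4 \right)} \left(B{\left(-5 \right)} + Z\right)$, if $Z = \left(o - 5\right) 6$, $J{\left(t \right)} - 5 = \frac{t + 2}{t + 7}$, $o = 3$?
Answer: $\frac{732}{11} \approx 66.545$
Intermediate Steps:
$J{\left(t \right)} = 5 + \frac{2 + t}{7 + t}$ ($J{\left(t \right)} = 5 + \frac{t + 2}{t + 7} = 5 + \frac{2 + t}{7 + t}$)
$C = 24$ ($C = 6 \cdot 4 = 24$)
$B{\left(q \right)} = 24$
$Z = -12$ ($Z = \left(3 - 5\right) 6 = \left(-2\right) 6 = -12$)
$J{\left(4 \right)} \left(B{\left(-5 \right)} + Z\right) = \frac{37 + 6 \cdot 4}{7 + 4} \left(24 - 12\right) = \frac{37 + 24}{11} \cdot 12 = \frac{1}{11} \cdot 61 \cdot 12 = \frac{61}{11} \cdot 12 = \frac{732}{11}$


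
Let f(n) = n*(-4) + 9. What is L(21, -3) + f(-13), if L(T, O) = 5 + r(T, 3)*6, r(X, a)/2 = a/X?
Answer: 474/7 ≈ 67.714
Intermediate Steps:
r(X, a) = 2*a/X (r(X, a) = 2*(a/X) = 2*a/X)
f(n) = 9 - 4*n (f(n) = -4*n + 9 = 9 - 4*n)
L(T, O) = 5 + 36/T (L(T, O) = 5 + (2*3/T)*6 = 5 + (6/T)*6 = 5 + 36/T)
L(21, -3) + f(-13) = (5 + 36/21) + (9 - 4*(-13)) = (5 + 36*(1/21)) + (9 + 52) = (5 + 12/7) + 61 = 47/7 + 61 = 474/7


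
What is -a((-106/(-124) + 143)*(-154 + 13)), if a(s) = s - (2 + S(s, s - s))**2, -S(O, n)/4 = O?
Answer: 12652702281749/1922 ≈ 6.5831e+9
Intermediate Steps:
S(O, n) = -4*O
a(s) = s - (2 - 4*s)**2
-a((-106/(-124) + 143)*(-154 + 13)) = -((-106/(-124) + 143)*(-154 + 13) - 4*(-1 + 2*((-106/(-124) + 143)*(-154 + 13)))**2) = -((-106*(-1/124) + 143)*(-141) - 4*(-1 + 2*((-106*(-1/124) + 143)*(-141)))**2) = -((53/62 + 143)*(-141) - 4*(-1 + 2*((53/62 + 143)*(-141)))**2) = -((8919/62)*(-141) - 4*(-1 + 2*((8919/62)*(-141)))**2) = -(-1257579/62 - 4*(-1 + 2*(-1257579/62))**2) = -(-1257579/62 - 4*(-1 - 1257579/31)**2) = -(-1257579/62 - 4*(-1257610/31)**2) = -(-1257579/62 - 4*1581582912100/961) = -(-1257579/62 - 6326331648400/961) = -1*(-12652702281749/1922) = 12652702281749/1922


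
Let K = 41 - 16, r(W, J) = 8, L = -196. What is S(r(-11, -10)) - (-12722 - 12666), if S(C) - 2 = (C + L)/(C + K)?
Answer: 837682/33 ≈ 25384.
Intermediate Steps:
K = 25
S(C) = 2 + (-196 + C)/(25 + C) (S(C) = 2 + (C - 196)/(C + 25) = 2 + (-196 + C)/(25 + C))
S(r(-11, -10)) - (-12722 - 12666) = (-146 + 3*8)/(25 + 8) - (-12722 - 12666) = (-146 + 24)/33 - 1*(-25388) = (1/33)*(-122) + 25388 = -122/33 + 25388 = 837682/33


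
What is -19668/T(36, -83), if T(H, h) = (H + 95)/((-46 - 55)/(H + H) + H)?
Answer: -4082749/786 ≈ -5194.3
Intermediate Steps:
T(H, h) = (95 + H)/(H - 101/(2*H)) (T(H, h) = (95 + H)/(-101*1/(2*H) + H) = (95 + H)/(-101/(2*H) + H) = (95 + H)/(H - 101/(2*H)))
-19668/T(36, -83) = -19668*(-101 + 2*36²)/(72*(95 + 36)) = -19668/(2*36*131/(-101 + 2*1296)) = -19668/(2*36*131/(-101 + 2592)) = -19668/(2*36*131/2491) = -19668/(2*36*(1/2491)*131) = -19668/9432/2491 = -19668*2491/9432 = -4082749/786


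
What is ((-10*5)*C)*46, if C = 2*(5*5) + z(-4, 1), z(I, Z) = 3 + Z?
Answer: -124200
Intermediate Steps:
C = 54 (C = 2*(5*5) + (3 + 1) = 2*25 + 4 = 50 + 4 = 54)
((-10*5)*C)*46 = (-10*5*54)*46 = -50*54*46 = -2700*46 = -124200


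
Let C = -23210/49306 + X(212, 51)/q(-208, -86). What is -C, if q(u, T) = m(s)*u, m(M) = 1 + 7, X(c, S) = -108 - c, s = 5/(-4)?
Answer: 178465/640978 ≈ 0.27843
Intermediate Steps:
s = -5/4 (s = 5*(-¼) = -5/4 ≈ -1.2500)
m(M) = 8
q(u, T) = 8*u
C = -178465/640978 (C = -23210/49306 + (-108 - 1*212)/((8*(-208))) = -23210*1/49306 + (-108 - 212)/(-1664) = -11605/24653 - 320*(-1/1664) = -11605/24653 + 5/26 = -178465/640978 ≈ -0.27843)
-C = -1*(-178465/640978) = 178465/640978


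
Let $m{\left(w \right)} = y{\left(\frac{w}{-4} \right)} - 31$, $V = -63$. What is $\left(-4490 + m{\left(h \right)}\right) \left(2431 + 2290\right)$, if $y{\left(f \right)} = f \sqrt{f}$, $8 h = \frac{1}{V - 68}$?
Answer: $-21343641 + \frac{4721 \sqrt{262}}{4393216} \approx -2.1344 \cdot 10^{7}$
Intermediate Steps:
$h = - \frac{1}{1048}$ ($h = \frac{1}{8 \left(-63 - 68\right)} = \frac{1}{8 \left(-131\right)} = \frac{1}{8} \left(- \frac{1}{131}\right) = - \frac{1}{1048} \approx -0.0009542$)
$y{\left(f \right)} = f^{\frac{3}{2}}$
$m{\left(w \right)} = -31 + \frac{\left(- w\right)^{\frac{3}{2}}}{8}$ ($m{\left(w \right)} = \left(\frac{w}{-4}\right)^{\frac{3}{2}} - 31 = \left(w \left(- \frac{1}{4}\right)\right)^{\frac{3}{2}} - 31 = \left(- \frac{w}{4}\right)^{\frac{3}{2}} - 31 = \frac{\left(- w\right)^{\frac{3}{2}}}{8} - 31 = -31 + \frac{\left(- w\right)^{\frac{3}{2}}}{8}$)
$\left(-4490 + m{\left(h \right)}\right) \left(2431 + 2290\right) = \left(-4490 - \left(31 - \frac{\left(\left(-1\right) \left(- \frac{1}{1048}\right)\right)^{\frac{3}{2}}}{8}\right)\right) \left(2431 + 2290\right) = \left(-4490 - \left(31 - \frac{1}{8 \cdot 2096 \sqrt{262}}\right)\right) 4721 = \left(-4490 - \left(31 - \frac{\frac{1}{549152} \sqrt{262}}{8}\right)\right) 4721 = \left(-4490 - \left(31 - \frac{\sqrt{262}}{4393216}\right)\right) 4721 = \left(-4521 + \frac{\sqrt{262}}{4393216}\right) 4721 = -21343641 + \frac{4721 \sqrt{262}}{4393216}$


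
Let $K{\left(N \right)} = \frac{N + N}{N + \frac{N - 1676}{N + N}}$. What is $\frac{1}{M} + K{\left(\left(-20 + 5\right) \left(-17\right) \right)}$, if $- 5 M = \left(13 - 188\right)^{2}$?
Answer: $\frac{1592983871}{787852625} \approx 2.0219$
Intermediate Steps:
$K{\left(N \right)} = \frac{2 N}{N + \frac{-1676 + N}{2 N}}$
$M = -6125$ ($M = - \frac{\left(13 - 188\right)^{2}}{5} = - \frac{\left(-175\right)^{2}}{5} = \left(- \frac{1}{5}\right) 30625 = -6125$)
$\frac{1}{M} + K{\left(\left(-20 + 5\right) \left(-17\right) \right)} = \frac{1}{-6125} + \frac{4 \left(\left(-20 + 5\right) \left(-17\right)\right)^{2}}{-1676 + \left(-20 + 5\right) \left(-17\right) + 2 \left(\left(-20 + 5\right) \left(-17\right)\right)^{2}} = - \frac{1}{6125} + \frac{4 \left(\left(-15\right) \left(-17\right)\right)^{2}}{-1676 - -255 + 2 \left(\left(-15\right) \left(-17\right)\right)^{2}} = - \frac{1}{6125} + \frac{4 \cdot 255^{2}}{-1676 + 255 + 2 \cdot 255^{2}} = - \frac{1}{6125} + 4 \cdot 65025 \frac{1}{-1676 + 255 + 2 \cdot 65025} = - \frac{1}{6125} + 4 \cdot 65025 \frac{1}{-1676 + 255 + 130050} = - \frac{1}{6125} + 4 \cdot 65025 \cdot \frac{1}{128629} = - \frac{1}{6125} + \frac{260100}{128629} = \frac{1592983871}{787852625}$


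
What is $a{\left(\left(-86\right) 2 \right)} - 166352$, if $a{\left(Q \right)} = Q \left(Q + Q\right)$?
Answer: $-107184$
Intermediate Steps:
$a{\left(Q \right)} = 2 Q^{2}$ ($a{\left(Q \right)} = Q 2 Q = 2 Q^{2}$)
$a{\left(\left(-86\right) 2 \right)} - 166352 = 2 \left(\left(-86\right) 2\right)^{2} - 166352 = 2 \left(-172\right)^{2} - 166352 = 2 \cdot 29584 - 166352 = 59168 - 166352 = -107184$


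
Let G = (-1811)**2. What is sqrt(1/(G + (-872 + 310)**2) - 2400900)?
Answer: I*sqrt(31039045685038706935)/3595565 ≈ 1549.5*I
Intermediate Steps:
G = 3279721
sqrt(1/(G + (-872 + 310)**2) - 2400900) = sqrt(1/(3279721 + (-872 + 310)**2) - 2400900) = sqrt(1/(3279721 + (-562)**2) - 2400900) = sqrt(1/(3279721 + 315844) - 2400900) = sqrt(1/3595565 - 2400900) = sqrt(-8632592008499/3595565) = I*sqrt(31039045685038706935)/3595565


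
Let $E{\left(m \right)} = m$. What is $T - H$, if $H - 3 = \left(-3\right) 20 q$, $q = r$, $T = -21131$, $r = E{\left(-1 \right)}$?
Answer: $-21194$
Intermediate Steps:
$r = -1$
$q = -1$
$H = 63$ ($H = 3 + \left(-3\right) 20 \left(-1\right) = 3 - -60 = 3 + 60 = 63$)
$T - H = -21131 - 63 = -21194$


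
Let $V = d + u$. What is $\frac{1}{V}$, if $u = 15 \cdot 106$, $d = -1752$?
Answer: $- \frac{1}{162} \approx -0.0061728$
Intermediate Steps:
$u = 1590$
$V = -162$ ($V = -1752 + 1590 = -162$)
$\frac{1}{V} = \frac{1}{-162} = - \frac{1}{162}$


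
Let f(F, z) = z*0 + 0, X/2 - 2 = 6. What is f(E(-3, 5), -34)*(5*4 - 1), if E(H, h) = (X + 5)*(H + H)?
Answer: 0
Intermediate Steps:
X = 16 (X = 4 + 2*6 = 4 + 12 = 16)
E(H, h) = 42*H (E(H, h) = (16 + 5)*(H + H) = 21*(2*H) = 42*H)
f(F, z) = 0 (f(F, z) = 0 + 0 = 0)
f(E(-3, 5), -34)*(5*4 - 1) = 0*(5*4 - 1) = 0*(20 - 1) = 0*19 = 0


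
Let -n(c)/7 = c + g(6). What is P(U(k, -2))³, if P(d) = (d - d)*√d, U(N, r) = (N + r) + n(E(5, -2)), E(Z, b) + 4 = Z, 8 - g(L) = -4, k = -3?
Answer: 0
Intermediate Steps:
g(L) = 12 (g(L) = 8 - 1*(-4) = 8 + 4 = 12)
E(Z, b) = -4 + Z
n(c) = -84 - 7*c (n(c) = -7*(c + 12) = -7*(12 + c) = -84 - 7*c)
U(N, r) = -91 + N + r (U(N, r) = (N + r) + (-84 - 7*(-4 + 5)) = (N + r) + (-84 - 7*1) = (N + r) + (-84 - 7) = (N + r) - 91 = -91 + N + r)
P(d) = 0 (P(d) = 0*√d = 0)
P(U(k, -2))³ = 0³ = 0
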